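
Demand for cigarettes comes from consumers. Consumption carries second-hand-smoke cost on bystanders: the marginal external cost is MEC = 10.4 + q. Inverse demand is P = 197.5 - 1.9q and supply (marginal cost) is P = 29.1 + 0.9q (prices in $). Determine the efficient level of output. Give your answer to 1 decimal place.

q* = 41.6

Social marginal benefit = demand − MEC = 187.1 - 2.9q.
Set SMB = MC: 187.1 - 2.9q = 29.1 + 0.9q → q* = 41.5789.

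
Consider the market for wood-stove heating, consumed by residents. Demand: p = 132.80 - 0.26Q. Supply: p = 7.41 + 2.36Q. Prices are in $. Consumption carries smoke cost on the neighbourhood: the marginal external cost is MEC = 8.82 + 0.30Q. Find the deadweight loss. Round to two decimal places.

DWL = $91.99

Market equilibrium (private): 7.41 + 2.36Q = 132.80 - 0.26Q → Q_m = 47.8588.
Social marginal benefit = demand − MEC = 123.98 - 0.56Q.
Set SMB = MC: 123.98 - 0.56Q = 7.41 + 2.36Q → Q* = 39.9212.
The loss is the area between SMB and MC from Q* to Q_m; with linear curves that's a triangle of height MEC(Q_m).
DWL = ½ × 7.9376 × 23.1776 = 91.9873.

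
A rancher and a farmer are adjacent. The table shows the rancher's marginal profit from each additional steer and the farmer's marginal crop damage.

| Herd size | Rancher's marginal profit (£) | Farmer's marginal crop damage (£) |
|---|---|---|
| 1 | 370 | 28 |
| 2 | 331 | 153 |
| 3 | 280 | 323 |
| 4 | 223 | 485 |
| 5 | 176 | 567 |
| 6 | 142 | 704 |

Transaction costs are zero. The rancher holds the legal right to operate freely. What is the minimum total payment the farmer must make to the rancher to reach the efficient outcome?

£821

Left alone the rancher would choose level 6 (marginal profit stays positive).
Efficient level: k* = 2 (marginal profit ≥ marginal crop damage through 2).
The farmer must at least cover the rancher's forgone profit from cutting 6→2: 280 + 223 + 176 + 142 = 821.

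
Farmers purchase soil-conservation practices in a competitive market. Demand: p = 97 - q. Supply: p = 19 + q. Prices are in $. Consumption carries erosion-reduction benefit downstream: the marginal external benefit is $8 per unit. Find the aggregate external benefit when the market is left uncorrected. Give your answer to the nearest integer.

Market equilibrium (private): 19 + q = 97 - q → q_m = 39.0000.
Total external benefit = MEB × q_m = 8 × 39.0000 = 312.0000.

$312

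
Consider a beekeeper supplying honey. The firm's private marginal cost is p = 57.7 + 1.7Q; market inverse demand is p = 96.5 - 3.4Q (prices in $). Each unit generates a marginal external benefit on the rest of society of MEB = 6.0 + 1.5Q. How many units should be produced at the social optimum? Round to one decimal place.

Social marginal cost = private MC − MEB = 51.7 + 0.2Q.
Set SMC = demand: 51.7 + 0.2Q = 96.5 - 3.4Q → Q* = 12.4444.

Q* = 12.4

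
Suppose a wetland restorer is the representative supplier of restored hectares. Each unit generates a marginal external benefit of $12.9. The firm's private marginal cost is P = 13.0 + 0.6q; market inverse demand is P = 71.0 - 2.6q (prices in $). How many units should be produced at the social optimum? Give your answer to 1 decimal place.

Social marginal cost = private MC − MEB = 0.1 + 0.6q.
Set SMC = demand: 0.1 + 0.6q = 71.0 - 2.6q → q* = 22.1563.

q* = 22.2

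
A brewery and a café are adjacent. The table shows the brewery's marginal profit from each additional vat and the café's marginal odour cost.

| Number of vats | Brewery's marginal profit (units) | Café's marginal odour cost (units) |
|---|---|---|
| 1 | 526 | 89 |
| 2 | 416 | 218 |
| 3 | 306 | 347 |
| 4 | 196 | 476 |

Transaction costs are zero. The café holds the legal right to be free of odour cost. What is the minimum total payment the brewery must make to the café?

Efficient level: marginal profit ≥ marginal odour cost through level 2, so k* = 2.
With the café holding the right, the brewery must at least compensate total damage at k*: 89 + 218 = 307.

307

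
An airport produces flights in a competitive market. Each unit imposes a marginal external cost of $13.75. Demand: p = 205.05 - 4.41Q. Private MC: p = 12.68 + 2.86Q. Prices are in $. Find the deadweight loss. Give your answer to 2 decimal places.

Market equilibrium (private): 12.68 + 2.86Q = 205.05 - 4.41Q → Q_m = 26.4608.
Social marginal cost = private MC + MEC = 26.43 + 2.86Q.
Set SMC = demand: 26.43 + 2.86Q = 205.05 - 4.41Q → Q* = 24.5695.
Between Q* and Q_m the wedge SMC − demand runs linearly from 0 to MEC(Q_m), so the loss is a triangle.
DWL = ½ × 1.8913 × 13.7500 = 13.0027.

DWL = $13.00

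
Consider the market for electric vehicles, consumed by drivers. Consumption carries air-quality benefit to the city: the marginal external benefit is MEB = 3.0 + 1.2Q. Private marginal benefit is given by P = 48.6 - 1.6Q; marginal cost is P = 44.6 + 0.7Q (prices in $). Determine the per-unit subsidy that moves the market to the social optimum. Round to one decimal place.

Social marginal benefit = demand + MEB = 51.6 - 0.4Q.
Set SMB = MC: 51.6 - 0.4Q = 44.6 + 0.7Q → Q* = 6.3636.
The Pigouvian subsidy equals MEB at Q*: 3.0 + 1.2×6.3636 = 10.6363.

subsidy = $10.6 per unit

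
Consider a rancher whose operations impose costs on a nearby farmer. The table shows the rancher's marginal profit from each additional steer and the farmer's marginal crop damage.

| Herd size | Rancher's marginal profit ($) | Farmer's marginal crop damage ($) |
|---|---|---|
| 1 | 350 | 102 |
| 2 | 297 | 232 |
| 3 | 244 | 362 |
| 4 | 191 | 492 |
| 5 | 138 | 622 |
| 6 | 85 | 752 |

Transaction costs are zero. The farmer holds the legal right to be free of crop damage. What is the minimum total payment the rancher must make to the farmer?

Efficient level: marginal profit ≥ marginal crop damage through level 2, so k* = 2.
With the farmer holding the right, the rancher must at least compensate total damage at k*: 102 + 232 = 334.

$334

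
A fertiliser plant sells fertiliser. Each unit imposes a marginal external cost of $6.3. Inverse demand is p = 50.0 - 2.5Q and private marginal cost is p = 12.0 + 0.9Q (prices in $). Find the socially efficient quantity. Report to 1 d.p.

Q* = 9.3

Social marginal cost = private MC + MEC = 18.3 + 0.9Q.
Set SMC = demand: 18.3 + 0.9Q = 50.0 - 2.5Q → Q* = 9.3235.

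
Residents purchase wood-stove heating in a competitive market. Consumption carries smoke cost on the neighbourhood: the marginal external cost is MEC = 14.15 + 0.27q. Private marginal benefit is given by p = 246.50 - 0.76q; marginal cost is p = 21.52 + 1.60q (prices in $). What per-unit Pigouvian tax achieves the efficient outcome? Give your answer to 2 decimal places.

Social marginal benefit = demand − MEC = 232.35 - 1.03q.
Set SMB = MC: 232.35 - 1.03q = 21.52 + 1.60q → q* = 80.1635.
The Pigouvian tax equals MEC at q*: 14.15 + 0.27×80.1635 = 35.7941.

tax = $35.79 per unit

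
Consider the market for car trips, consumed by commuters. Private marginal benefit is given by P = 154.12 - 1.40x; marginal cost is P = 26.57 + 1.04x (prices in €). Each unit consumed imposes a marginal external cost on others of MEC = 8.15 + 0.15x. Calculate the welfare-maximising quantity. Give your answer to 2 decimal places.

x* = 46.10

Social marginal benefit = demand − MEC = 145.97 - 1.55x.
Set SMB = MC: 145.97 - 1.55x = 26.57 + 1.04x → x* = 46.1004.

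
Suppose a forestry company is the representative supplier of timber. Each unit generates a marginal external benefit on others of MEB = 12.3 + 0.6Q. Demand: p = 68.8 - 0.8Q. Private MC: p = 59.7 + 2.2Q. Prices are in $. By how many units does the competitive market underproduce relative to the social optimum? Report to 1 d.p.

Market equilibrium (private): 59.7 + 2.2Q = 68.8 - 0.8Q → Q_m = 3.0333.
Social marginal cost = private MC − MEB = 47.4 + 1.6Q.
Set SMC = demand: 47.4 + 1.6Q = 68.8 - 0.8Q → Q* = 8.9167.
Gap = |3.0333 − 8.9167| = 5.8834.

5.9 units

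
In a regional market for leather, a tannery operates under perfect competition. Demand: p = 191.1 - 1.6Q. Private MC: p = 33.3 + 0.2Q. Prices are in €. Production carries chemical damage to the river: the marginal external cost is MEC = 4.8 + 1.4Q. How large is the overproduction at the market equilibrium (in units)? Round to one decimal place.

39.9 units

Market equilibrium (private): 33.3 + 0.2Q = 191.1 - 1.6Q → Q_m = 87.6667.
Social marginal cost = private MC + MEC = 38.1 + 1.6Q.
Set SMC = demand: 38.1 + 1.6Q = 191.1 - 1.6Q → Q* = 47.8125.
Gap = |87.6667 − 47.8125| = 39.8542.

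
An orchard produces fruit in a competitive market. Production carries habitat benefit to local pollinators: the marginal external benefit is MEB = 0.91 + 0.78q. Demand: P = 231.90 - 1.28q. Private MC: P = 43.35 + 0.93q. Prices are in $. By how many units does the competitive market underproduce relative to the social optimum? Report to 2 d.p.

Market equilibrium (private): 43.35 + 0.93q = 231.90 - 1.28q → q_m = 85.3167.
Social marginal cost = private MC − MEB = 42.44 + 0.15q.
Set SMC = demand: 42.44 + 0.15q = 231.90 - 1.28q → q* = 132.4895.
Gap = |85.3167 − 132.4895| = 47.1728.

47.17 units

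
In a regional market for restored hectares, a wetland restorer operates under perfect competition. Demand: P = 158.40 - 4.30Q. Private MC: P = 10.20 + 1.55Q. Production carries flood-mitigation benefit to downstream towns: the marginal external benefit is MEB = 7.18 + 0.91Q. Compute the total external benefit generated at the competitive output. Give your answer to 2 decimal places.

Market equilibrium (private): 10.20 + 1.55Q = 158.40 - 4.30Q → Q_m = 25.3333.
Total external benefit = ∫₀^{Q_m} (7.18 + 0.91Q) dQ = 7.18×25.3333 + ½×0.91×25.3333² = 473.9012.

473.90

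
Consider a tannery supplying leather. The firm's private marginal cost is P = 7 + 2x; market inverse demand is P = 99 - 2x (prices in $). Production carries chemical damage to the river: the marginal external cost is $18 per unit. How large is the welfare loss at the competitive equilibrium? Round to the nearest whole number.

DWL = $41

Market equilibrium (private): 7 + 2x = 99 - 2x → x_m = 23.0000.
Social marginal cost = private MC + MEC = 25 + 2x.
Set SMC = demand: 25 + 2x = 99 - 2x → x* = 18.5000.
Height of the DWL triangle at x_m is SMC(x_m) − demand(x_m) = MEC(x_m) = 18.0000.
DWL = ½ × 4.5000 × 18.0000 = 40.5000.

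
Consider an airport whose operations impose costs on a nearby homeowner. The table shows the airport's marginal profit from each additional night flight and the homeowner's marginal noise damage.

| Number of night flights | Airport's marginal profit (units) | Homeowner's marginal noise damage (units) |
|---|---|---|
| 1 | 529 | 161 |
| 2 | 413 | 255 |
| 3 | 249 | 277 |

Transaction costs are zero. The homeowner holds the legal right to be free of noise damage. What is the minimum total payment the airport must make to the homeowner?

416

Efficient level: marginal profit ≥ marginal noise damage through level 2, so k* = 2.
With the homeowner holding the right, the airport must at least compensate total damage at k*: 161 + 255 = 416.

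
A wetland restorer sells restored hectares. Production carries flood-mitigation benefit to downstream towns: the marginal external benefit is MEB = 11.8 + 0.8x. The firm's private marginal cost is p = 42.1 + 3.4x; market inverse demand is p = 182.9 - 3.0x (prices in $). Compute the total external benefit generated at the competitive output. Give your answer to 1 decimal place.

$453.2

Market equilibrium (private): 42.1 + 3.4x = 182.9 - 3.0x → x_m = 22.0000.
Total external benefit = ∫₀^{x_m} (11.8 + 0.8x) dx = 11.8×22.0000 + ½×0.8×22.0000² = 453.2000.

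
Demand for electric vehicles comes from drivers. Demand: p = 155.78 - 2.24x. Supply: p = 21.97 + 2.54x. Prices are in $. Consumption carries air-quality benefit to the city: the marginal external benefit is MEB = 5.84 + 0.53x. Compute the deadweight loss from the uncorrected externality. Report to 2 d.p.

DWL = $50.30

Market equilibrium (private): 21.97 + 2.54x = 155.78 - 2.24x → x_m = 27.9937.
Social marginal benefit = demand + MEB = 161.62 - 1.71x.
Set SMB = MC: 161.62 - 1.71x = 21.97 + 2.54x → x* = 32.8588.
Height of the DWL triangle at x_m is SMB(x_m) − MC(x_m) = MEB(x_m) = 20.6767.
DWL = ½ × 4.8651 × 20.6767 = 50.2971.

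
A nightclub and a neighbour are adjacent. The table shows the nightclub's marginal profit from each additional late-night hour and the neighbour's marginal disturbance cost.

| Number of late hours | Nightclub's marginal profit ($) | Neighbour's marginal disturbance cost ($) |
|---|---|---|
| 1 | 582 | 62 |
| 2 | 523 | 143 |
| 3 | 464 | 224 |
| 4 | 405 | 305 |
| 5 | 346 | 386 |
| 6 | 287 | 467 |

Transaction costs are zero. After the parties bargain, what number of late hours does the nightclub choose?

Bargaining reaches the level where marginal profit last exceeds marginal disturbance cost.
That holds through level 4 (405 ≥ 305) but not at 5 (346 < 386).

4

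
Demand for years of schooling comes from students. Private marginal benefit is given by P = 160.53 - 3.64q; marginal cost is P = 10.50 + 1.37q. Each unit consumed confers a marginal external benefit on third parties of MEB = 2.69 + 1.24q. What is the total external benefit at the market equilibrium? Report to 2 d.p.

Market equilibrium (private): 10.50 + 1.37q = 160.53 - 3.64q → q_m = 29.9461.
Total external benefit = ∫₀^{q_m} (2.69 + 1.24q) dq = 2.69×29.9461 + ½×1.24×29.9461² = 636.5517.

636.55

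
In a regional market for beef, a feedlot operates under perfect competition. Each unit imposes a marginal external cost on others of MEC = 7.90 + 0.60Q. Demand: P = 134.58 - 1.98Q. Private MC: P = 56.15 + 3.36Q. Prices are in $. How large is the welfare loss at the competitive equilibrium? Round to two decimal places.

DWL = $23.51

Market equilibrium (private): 56.15 + 3.36Q = 134.58 - 1.98Q → Q_m = 14.6873.
Social marginal cost = private MC + MEC = 64.05 + 3.96Q.
Set SMC = demand: 64.05 + 3.96Q = 134.58 - 1.98Q → Q* = 11.8737.
Between Q* and Q_m the wedge SMC − demand runs linearly from 0 to MEC(Q_m), so the loss is a triangle.
DWL = ½ × 2.8136 × 16.7124 = 23.5110.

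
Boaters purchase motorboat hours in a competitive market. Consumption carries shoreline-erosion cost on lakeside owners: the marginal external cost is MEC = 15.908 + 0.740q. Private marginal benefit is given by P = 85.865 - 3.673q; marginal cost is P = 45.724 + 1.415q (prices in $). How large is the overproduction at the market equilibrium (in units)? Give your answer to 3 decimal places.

3.731 units

Market equilibrium (private): 45.724 + 1.415q = 85.865 - 3.673q → q_m = 7.8893.
Social marginal benefit = demand − MEC = 69.957 - 4.413q.
Set SMB = MC: 69.957 - 4.413q = 45.724 + 1.415q → q* = 4.1580.
Gap = |7.8893 − 4.1580| = 3.7313.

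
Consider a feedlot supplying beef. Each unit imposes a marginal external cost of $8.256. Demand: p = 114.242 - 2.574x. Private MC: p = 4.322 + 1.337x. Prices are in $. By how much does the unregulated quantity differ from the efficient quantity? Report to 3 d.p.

2.111 units

Market equilibrium (private): 4.322 + 1.337x = 114.242 - 2.574x → x_m = 28.1053.
Social marginal cost = private MC + MEC = 12.578 + 1.337x.
Set SMC = demand: 12.578 + 1.337x = 114.242 - 2.574x → x* = 25.9944.
Gap = |28.1053 − 25.9944| = 2.1109.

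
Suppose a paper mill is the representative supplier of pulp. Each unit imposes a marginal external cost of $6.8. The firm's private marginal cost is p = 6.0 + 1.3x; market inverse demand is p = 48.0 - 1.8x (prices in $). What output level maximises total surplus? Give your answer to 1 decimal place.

Social marginal cost = private MC + MEC = 12.8 + 1.3x.
Set SMC = demand: 12.8 + 1.3x = 48.0 - 1.8x → x* = 11.3548.

x* = 11.4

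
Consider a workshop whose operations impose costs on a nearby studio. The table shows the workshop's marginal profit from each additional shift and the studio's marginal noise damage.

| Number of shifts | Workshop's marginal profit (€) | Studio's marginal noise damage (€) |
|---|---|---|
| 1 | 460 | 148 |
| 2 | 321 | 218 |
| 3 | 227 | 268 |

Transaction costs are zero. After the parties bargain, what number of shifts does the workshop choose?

2

Bargaining reaches the level where marginal profit last exceeds marginal noise damage.
That holds through level 2 (321 ≥ 218) but not at 3 (227 < 268).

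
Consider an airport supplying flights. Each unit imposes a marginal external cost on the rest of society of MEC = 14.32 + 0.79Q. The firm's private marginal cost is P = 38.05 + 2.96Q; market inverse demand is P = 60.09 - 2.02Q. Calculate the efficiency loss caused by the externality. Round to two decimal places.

DWL = 27.51

Market equilibrium (private): 38.05 + 2.96Q = 60.09 - 2.02Q → Q_m = 4.4257.
Social marginal cost = private MC + MEC = 52.37 + 3.75Q.
Set SMC = demand: 52.37 + 3.75Q = 60.09 - 2.02Q → Q* = 1.3380.
Height of the DWL triangle at Q_m is SMC(Q_m) − demand(Q_m) = MEC(Q_m) = 17.8163.
DWL = ½ × 3.0877 × 17.8163 = 27.5057.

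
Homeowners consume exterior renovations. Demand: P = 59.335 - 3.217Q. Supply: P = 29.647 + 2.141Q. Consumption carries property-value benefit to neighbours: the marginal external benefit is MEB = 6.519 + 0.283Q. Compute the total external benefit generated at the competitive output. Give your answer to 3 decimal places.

Market equilibrium (private): 29.647 + 2.141Q = 59.335 - 3.217Q → Q_m = 5.5409.
Total external benefit = ∫₀^{Q_m} (6.519 + 0.283Q) dQ = 6.519×5.5409 + ½×0.283×5.5409² = 40.4654.

40.465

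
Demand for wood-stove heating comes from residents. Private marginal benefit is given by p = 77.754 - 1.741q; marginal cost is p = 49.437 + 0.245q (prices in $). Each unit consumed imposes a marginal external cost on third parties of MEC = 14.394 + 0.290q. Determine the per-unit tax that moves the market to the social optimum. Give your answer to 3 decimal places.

tax = $16.168 per unit

Social marginal benefit = demand − MEC = 63.360 - 2.031q.
Set SMB = MC: 63.360 - 2.031q = 49.437 + 0.245q → q* = 6.1173.
The Pigouvian tax equals MEC at q*: 14.394 + 0.290×6.1173 = 16.1680.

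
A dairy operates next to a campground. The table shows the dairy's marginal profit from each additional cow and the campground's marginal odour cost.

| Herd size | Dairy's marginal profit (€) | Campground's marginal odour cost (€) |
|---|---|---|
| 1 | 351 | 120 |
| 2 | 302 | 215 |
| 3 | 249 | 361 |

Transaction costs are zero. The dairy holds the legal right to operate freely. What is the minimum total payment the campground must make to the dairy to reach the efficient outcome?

Left alone the dairy would choose level 3 (marginal profit stays positive).
Efficient level: k* = 2 (marginal profit ≥ marginal odour cost through 2).
The campground must at least cover the dairy's forgone profit from cutting 3→2: 249 = 249.

€249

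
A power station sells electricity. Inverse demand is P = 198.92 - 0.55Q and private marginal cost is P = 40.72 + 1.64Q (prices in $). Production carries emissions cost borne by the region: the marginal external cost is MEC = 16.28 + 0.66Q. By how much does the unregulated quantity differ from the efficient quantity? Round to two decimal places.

22.44 units

Market equilibrium (private): 40.72 + 1.64Q = 198.92 - 0.55Q → Q_m = 72.2374.
Social marginal cost = private MC + MEC = 57.00 + 2.30Q.
Set SMC = demand: 57.00 + 2.30Q = 198.92 - 0.55Q → Q* = 49.7965.
Gap = |72.2374 − 49.7965| = 22.4409.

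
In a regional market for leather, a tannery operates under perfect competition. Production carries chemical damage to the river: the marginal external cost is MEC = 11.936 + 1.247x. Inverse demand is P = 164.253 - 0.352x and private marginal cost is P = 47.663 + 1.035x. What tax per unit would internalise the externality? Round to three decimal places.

tax = 61.482 per unit

Social marginal cost = private MC + MEC = 59.599 + 2.282x.
Set SMC = demand: 59.599 + 2.282x = 164.253 - 0.352x → x* = 39.7320.
The Pigouvian tax equals MEC at x*: 11.936 + 1.247×39.7320 = 61.4818.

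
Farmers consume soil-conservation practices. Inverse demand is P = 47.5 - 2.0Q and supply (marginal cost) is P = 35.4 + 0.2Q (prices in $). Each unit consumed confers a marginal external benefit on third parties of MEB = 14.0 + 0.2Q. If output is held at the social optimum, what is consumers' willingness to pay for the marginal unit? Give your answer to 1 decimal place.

P = $21.4

Social marginal benefit = demand + MEB = 61.5 - 1.8Q.
Set SMB = MC: 61.5 - 1.8Q = 35.4 + 0.2Q → Q* = 13.0500.
Consumer price on the demand curve at Q*: 47.5 − 2.0×13.0500 = 21.4000.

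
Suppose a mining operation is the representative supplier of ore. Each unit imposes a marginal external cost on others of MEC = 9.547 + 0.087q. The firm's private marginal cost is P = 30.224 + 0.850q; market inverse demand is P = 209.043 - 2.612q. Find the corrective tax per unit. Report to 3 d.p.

tax = 13.697 per unit

Social marginal cost = private MC + MEC = 39.771 + 0.937q.
Set SMC = demand: 39.771 + 0.937q = 209.043 - 2.612q → q* = 47.6957.
The Pigouvian tax equals MEC at q*: 9.547 + 0.087×47.6957 = 13.6965.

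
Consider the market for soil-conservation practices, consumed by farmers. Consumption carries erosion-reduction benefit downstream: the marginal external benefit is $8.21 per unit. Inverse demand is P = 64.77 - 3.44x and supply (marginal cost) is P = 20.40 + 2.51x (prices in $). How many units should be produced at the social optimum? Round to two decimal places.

x* = 8.84

Social marginal benefit = demand + MEB = 72.98 - 3.44x.
Set SMB = MC: 72.98 - 3.44x = 20.40 + 2.51x → x* = 8.8370.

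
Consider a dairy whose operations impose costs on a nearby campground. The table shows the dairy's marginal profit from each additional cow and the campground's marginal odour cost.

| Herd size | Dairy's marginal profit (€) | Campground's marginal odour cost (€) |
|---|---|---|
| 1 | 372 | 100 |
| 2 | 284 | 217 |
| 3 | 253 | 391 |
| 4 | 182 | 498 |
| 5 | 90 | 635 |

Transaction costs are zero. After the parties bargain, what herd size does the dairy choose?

2

Bargaining reaches the level where marginal profit last exceeds marginal odour cost.
That holds through level 2 (284 ≥ 217) but not at 3 (253 < 391).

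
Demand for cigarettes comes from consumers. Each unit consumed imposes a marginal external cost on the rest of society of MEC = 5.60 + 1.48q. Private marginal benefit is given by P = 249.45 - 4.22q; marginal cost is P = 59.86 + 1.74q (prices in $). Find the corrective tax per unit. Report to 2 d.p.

tax = $42.20 per unit

Social marginal benefit = demand − MEC = 243.85 - 5.70q.
Set SMB = MC: 243.85 - 5.70q = 59.86 + 1.74q → q* = 24.7298.
The Pigouvian tax equals MEC at q*: 5.60 + 1.48×24.7298 = 42.2001.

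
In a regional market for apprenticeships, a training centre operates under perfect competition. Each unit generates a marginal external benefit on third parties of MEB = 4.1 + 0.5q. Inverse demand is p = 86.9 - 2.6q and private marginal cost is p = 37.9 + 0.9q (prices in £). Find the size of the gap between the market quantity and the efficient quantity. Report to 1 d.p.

3.7 units

Market equilibrium (private): 37.9 + 0.9q = 86.9 - 2.6q → q_m = 14.0000.
Social marginal cost = private MC − MEB = 33.8 + 0.4q.
Set SMC = demand: 33.8 + 0.4q = 86.9 - 2.6q → q* = 17.7000.
Gap = |14.0000 − 17.7000| = 3.7000.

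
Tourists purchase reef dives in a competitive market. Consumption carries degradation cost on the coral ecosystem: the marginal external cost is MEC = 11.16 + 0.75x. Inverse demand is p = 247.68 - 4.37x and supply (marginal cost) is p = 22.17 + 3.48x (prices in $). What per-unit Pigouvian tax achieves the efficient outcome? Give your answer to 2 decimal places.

tax = $29.85 per unit

Social marginal benefit = demand − MEC = 236.52 - 5.12x.
Set SMB = MC: 236.52 - 5.12x = 22.17 + 3.48x → x* = 24.9244.
The Pigouvian tax equals MEC at x*: 11.16 + 0.75×24.9244 = 29.8533.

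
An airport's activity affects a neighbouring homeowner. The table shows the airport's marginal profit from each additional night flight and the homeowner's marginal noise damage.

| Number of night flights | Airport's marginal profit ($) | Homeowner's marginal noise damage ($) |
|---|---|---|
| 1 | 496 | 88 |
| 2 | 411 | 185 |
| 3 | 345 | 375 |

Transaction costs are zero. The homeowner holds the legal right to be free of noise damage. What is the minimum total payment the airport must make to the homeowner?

$273

Efficient level: marginal profit ≥ marginal noise damage through level 2, so k* = 2.
With the homeowner holding the right, the airport must at least compensate total damage at k*: 88 + 185 = 273.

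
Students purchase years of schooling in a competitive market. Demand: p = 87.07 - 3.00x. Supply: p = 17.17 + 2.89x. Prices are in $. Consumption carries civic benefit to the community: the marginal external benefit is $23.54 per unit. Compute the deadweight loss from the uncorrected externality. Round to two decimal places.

Market equilibrium (private): 17.17 + 2.89x = 87.07 - 3.00x → x_m = 11.8676.
Social marginal benefit = demand + MEB = 110.61 - 3.00x.
Set SMB = MC: 110.61 - 3.00x = 17.17 + 2.89x → x* = 15.8642.
The welfare-loss triangle has base |x_m − x*| and height MEB(x_m) (the vertical gap between SMB and MC is zero at x* and MEB at x_m).
DWL = ½ × 3.9966 × 23.5400 = 47.0400.

DWL = $47.04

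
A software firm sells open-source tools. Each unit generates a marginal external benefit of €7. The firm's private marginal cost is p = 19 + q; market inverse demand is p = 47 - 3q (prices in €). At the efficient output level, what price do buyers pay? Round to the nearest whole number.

P = €21

Social marginal cost = private MC − MEB = 12 + q.
Set SMC = demand: 12 + q = 47 - 3q → q* = 8.7500.
Consumer price on the demand curve at q*: 47 − 3×8.7500 = 20.7500.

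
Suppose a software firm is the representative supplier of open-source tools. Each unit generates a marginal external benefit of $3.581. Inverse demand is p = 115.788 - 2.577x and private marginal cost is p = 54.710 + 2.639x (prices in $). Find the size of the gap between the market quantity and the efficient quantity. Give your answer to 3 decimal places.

0.687 units

Market equilibrium (private): 54.710 + 2.639x = 115.788 - 2.577x → x_m = 11.7097.
Social marginal cost = private MC − MEB = 51.129 + 2.639x.
Set SMC = demand: 51.129 + 2.639x = 115.788 - 2.577x → x* = 12.3963.
Gap = |11.7097 − 12.3963| = 0.6866.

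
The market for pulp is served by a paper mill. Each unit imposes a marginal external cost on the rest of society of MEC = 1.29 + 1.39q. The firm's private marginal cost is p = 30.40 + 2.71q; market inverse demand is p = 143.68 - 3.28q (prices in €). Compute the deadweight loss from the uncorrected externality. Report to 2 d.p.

Market equilibrium (private): 30.40 + 2.71q = 143.68 - 3.28q → q_m = 18.9115.
Social marginal cost = private MC + MEC = 31.69 + 4.10q.
Set SMC = demand: 31.69 + 4.10q = 143.68 - 3.28q → q* = 15.1748.
Between q* and q_m the wedge SMC − demand runs linearly from 0 to MEC(q_m), so the loss is a triangle.
DWL = ½ × 3.7367 × 27.5770 = 51.5235.

DWL = €51.52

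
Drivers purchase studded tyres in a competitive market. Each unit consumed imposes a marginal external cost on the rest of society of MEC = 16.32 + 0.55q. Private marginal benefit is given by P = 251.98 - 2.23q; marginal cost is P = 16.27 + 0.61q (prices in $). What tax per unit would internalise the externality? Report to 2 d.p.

Social marginal benefit = demand − MEC = 235.66 - 2.78q.
Set SMB = MC: 235.66 - 2.78q = 16.27 + 0.61q → q* = 64.7168.
The Pigouvian tax equals MEC at q*: 16.32 + 0.55×64.7168 = 51.9142.

tax = $51.91 per unit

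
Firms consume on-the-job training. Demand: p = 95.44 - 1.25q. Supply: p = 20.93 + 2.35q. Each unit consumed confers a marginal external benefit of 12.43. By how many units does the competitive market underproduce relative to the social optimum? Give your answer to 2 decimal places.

3.45 units

Market equilibrium (private): 20.93 + 2.35q = 95.44 - 1.25q → q_m = 20.6972.
Social marginal benefit = demand + MEB = 107.87 - 1.25q.
Set SMB = MC: 107.87 - 1.25q = 20.93 + 2.35q → q* = 24.1500.
Gap = |20.6972 − 24.1500| = 3.4528.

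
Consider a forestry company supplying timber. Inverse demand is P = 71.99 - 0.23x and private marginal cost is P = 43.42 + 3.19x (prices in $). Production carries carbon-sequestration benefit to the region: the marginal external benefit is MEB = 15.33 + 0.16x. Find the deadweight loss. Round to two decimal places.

Market equilibrium (private): 43.42 + 3.19x = 71.99 - 0.23x → x_m = 8.3538.
Social marginal cost = private MC − MEB = 28.09 + 3.03x.
Set SMC = demand: 28.09 + 3.03x = 71.99 - 0.23x → x* = 13.4663.
The welfare-loss triangle has base |x_m − x*| and height MEB(x_m) (the vertical gap between SMC and demand is zero at x* and MEB at x_m).
DWL = ½ × 5.1125 × 16.6666 = 42.6040.

DWL = $42.60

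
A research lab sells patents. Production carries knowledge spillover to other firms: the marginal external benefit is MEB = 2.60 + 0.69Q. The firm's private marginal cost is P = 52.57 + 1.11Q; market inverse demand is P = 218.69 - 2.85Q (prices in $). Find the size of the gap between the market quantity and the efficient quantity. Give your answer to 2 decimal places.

9.65 units

Market equilibrium (private): 52.57 + 1.11Q = 218.69 - 2.85Q → Q_m = 41.9495.
Social marginal cost = private MC − MEB = 49.97 + 0.42Q.
Set SMC = demand: 49.97 + 0.42Q = 218.69 - 2.85Q → Q* = 51.5963.
Gap = |41.9495 − 51.5963| = 9.6468.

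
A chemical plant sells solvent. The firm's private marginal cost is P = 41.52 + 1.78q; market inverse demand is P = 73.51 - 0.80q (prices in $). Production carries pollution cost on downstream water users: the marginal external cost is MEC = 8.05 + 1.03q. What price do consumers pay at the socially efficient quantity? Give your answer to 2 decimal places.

Social marginal cost = private MC + MEC = 49.57 + 2.81q.
Set SMC = demand: 49.57 + 2.81q = 73.51 - 0.80q → q* = 6.6316.
Consumer price on the demand curve at q*: 73.51 − 0.80×6.6316 = 68.2047.

P = $68.20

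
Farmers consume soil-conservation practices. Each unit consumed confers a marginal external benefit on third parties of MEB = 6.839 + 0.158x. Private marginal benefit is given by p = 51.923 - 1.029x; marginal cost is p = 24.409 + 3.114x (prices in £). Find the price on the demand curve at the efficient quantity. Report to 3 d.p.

Social marginal benefit = demand + MEB = 58.762 - 0.871x.
Set SMB = MC: 58.762 - 0.871x = 24.409 + 3.114x → x* = 8.6206.
Consumer price on the demand curve at x*: 51.923 − 1.029×8.6206 = 43.0524.

P = £43.052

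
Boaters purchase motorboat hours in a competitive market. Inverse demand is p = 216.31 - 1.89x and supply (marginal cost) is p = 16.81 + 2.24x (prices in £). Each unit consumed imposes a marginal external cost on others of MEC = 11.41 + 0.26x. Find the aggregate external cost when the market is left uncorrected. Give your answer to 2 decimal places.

£854.50

Market equilibrium (private): 16.81 + 2.24x = 216.31 - 1.89x → x_m = 48.3051.
Total external cost = ∫₀^{x_m} (11.41 + 0.26x) dx = 11.41×48.3051 + ½×0.26×48.3051² = 854.5009.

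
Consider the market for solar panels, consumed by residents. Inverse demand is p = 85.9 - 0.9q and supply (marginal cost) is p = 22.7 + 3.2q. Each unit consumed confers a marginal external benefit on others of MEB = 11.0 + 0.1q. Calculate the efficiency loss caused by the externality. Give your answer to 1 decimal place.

Market equilibrium (private): 22.7 + 3.2q = 85.9 - 0.9q → q_m = 15.4146.
Social marginal benefit = demand + MEB = 96.9 - 0.8q.
Set SMB = MC: 96.9 - 0.8q = 22.7 + 3.2q → q* = 18.5500.
Between q* and q_m the wedge SMB − MC runs linearly from 0 to MEB(q_m), so the loss is a triangle.
DWL = ½ × 3.1354 × 12.5415 = 19.6613.

DWL = 19.7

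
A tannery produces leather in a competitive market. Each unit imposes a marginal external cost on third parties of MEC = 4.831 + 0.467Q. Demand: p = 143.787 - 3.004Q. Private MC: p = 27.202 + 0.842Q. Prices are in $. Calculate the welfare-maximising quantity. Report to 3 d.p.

Q* = 25.911

Social marginal cost = private MC + MEC = 32.033 + 1.309Q.
Set SMC = demand: 32.033 + 1.309Q = 143.787 - 3.004Q → Q* = 25.9110.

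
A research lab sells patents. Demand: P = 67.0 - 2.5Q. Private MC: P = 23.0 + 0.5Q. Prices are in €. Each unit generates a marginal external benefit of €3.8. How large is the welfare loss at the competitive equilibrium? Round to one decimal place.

DWL = €2.4

Market equilibrium (private): 23.0 + 0.5Q = 67.0 - 2.5Q → Q_m = 14.6667.
Social marginal cost = private MC − MEB = 19.2 + 0.5Q.
Set SMC = demand: 19.2 + 0.5Q = 67.0 - 2.5Q → Q* = 15.9333.
Height of the DWL triangle at Q_m is demand(Q_m) − SMC(Q_m) = MEB(Q_m) = 3.8000.
DWL = ½ × 1.2666 × 3.8000 = 2.4065.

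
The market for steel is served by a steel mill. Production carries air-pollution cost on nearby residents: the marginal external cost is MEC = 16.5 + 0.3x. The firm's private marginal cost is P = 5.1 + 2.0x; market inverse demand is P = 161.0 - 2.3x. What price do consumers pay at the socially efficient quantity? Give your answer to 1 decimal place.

P = 91.3

Social marginal cost = private MC + MEC = 21.6 + 2.3x.
Set SMC = demand: 21.6 + 2.3x = 161.0 - 2.3x → x* = 30.3043.
Consumer price on the demand curve at x*: 161.0 − 2.3×30.3043 = 91.3001.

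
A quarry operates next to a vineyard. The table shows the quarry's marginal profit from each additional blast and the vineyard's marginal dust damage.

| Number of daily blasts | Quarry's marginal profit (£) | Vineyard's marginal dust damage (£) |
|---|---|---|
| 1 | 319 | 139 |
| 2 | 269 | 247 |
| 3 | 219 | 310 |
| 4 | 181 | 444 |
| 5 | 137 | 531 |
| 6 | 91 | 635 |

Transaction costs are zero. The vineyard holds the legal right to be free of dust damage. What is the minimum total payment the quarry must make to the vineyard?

Efficient level: marginal profit ≥ marginal dust damage through level 2, so k* = 2.
With the vineyard holding the right, the quarry must at least compensate total damage at k*: 139 + 247 = 386.

£386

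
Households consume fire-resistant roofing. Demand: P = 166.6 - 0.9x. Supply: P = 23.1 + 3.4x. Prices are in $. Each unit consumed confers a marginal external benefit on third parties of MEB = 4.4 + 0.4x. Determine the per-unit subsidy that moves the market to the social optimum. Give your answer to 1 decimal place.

subsidy = $19.6 per unit

Social marginal benefit = demand + MEB = 171.0 - 0.5x.
Set SMB = MC: 171.0 - 0.5x = 23.1 + 3.4x → x* = 37.9231.
The Pigouvian subsidy equals MEB at x*: 4.4 + 0.4×37.9231 = 19.5692.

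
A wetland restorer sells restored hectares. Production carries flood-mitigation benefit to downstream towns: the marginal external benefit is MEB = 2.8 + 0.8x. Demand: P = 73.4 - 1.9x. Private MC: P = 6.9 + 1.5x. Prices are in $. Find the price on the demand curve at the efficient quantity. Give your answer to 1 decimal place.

P = $22.8

Social marginal cost = private MC − MEB = 4.1 + 0.7x.
Set SMC = demand: 4.1 + 0.7x = 73.4 - 1.9x → x* = 26.6538.
Consumer price on the demand curve at x*: 73.4 − 1.9×26.6538 = 22.7578.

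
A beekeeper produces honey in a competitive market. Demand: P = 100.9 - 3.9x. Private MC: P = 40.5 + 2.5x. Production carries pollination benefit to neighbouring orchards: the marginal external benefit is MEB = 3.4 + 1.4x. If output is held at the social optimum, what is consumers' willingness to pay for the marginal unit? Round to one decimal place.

P = 51.1

Social marginal cost = private MC − MEB = 37.1 + 1.1x.
Set SMC = demand: 37.1 + 1.1x = 100.9 - 3.9x → x* = 12.7600.
Consumer price on the demand curve at x*: 100.9 − 3.9×12.7600 = 51.1360.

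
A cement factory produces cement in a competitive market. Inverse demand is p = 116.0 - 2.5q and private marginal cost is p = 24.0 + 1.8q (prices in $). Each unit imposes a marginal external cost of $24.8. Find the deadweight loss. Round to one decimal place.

Market equilibrium (private): 24.0 + 1.8q = 116.0 - 2.5q → q_m = 21.3953.
Social marginal cost = private MC + MEC = 48.8 + 1.8q.
Set SMC = demand: 48.8 + 1.8q = 116.0 - 2.5q → q* = 15.6279.
The welfare-loss triangle has base |q_m − q*| and height MEC(q_m) (the vertical gap between SMC and demand is zero at q* and MEC at q_m).
DWL = ½ × 5.7674 × 24.8000 = 71.5158.

DWL = $71.5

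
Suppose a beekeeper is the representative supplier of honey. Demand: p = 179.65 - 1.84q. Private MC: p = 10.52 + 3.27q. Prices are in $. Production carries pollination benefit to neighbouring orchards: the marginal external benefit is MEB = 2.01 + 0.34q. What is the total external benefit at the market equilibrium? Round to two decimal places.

$252.76

Market equilibrium (private): 10.52 + 3.27q = 179.65 - 1.84q → q_m = 33.0978.
Total external benefit = ∫₀^{q_m} (2.01 + 0.34q) dq = 2.01×33.0978 + ½×0.34×33.0978² = 252.7555.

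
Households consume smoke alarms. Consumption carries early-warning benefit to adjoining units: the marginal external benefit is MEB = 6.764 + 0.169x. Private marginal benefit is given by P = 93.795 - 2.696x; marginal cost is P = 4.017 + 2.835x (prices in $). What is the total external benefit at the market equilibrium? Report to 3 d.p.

$132.055

Market equilibrium (private): 4.017 + 2.835x = 93.795 - 2.696x → x_m = 16.2318.
Total external benefit = ∫₀^{x_m} (6.764 + 0.169x) dx = 6.764×16.2318 + ½×0.169×16.2318² = 132.0552.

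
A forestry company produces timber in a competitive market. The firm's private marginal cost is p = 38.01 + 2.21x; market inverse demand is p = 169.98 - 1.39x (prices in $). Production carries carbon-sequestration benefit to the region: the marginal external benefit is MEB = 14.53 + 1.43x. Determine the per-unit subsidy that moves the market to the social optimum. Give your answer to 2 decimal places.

Social marginal cost = private MC − MEB = 23.48 + 0.78x.
Set SMC = demand: 23.48 + 0.78x = 169.98 - 1.39x → x* = 67.5115.
The Pigouvian subsidy equals MEB at x*: 14.53 + 1.43×67.5115 = 111.0714.

subsidy = $111.07 per unit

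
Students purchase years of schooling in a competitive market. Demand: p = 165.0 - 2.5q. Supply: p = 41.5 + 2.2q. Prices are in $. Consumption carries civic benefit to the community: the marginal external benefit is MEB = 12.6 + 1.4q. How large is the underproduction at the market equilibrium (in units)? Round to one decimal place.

Market equilibrium (private): 41.5 + 2.2q = 165.0 - 2.5q → q_m = 26.2766.
Social marginal benefit = demand + MEB = 177.6 - 1.1q.
Set SMB = MC: 177.6 - 1.1q = 41.5 + 2.2q → q* = 41.2424.
Gap = |26.2766 − 41.2424| = 14.9658.

15.0 units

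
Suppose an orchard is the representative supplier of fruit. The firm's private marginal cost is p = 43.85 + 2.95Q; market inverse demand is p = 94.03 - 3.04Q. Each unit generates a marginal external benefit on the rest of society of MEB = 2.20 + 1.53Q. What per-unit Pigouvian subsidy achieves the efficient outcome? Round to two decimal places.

Social marginal cost = private MC − MEB = 41.65 + 1.42Q.
Set SMC = demand: 41.65 + 1.42Q = 94.03 - 3.04Q → Q* = 11.7444.
The Pigouvian subsidy equals MEB at Q*: 2.20 + 1.53×11.7444 = 20.1689.

subsidy = 20.17 per unit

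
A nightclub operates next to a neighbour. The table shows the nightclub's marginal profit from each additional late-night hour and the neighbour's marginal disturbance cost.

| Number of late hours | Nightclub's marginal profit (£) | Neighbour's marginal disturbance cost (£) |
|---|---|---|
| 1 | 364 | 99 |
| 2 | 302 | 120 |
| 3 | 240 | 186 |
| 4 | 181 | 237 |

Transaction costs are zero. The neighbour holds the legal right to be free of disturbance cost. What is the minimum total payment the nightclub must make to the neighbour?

£405

Efficient level: marginal profit ≥ marginal disturbance cost through level 3, so k* = 3.
With the neighbour holding the right, the nightclub must at least compensate total damage at k*: 99 + 120 + 186 = 405.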